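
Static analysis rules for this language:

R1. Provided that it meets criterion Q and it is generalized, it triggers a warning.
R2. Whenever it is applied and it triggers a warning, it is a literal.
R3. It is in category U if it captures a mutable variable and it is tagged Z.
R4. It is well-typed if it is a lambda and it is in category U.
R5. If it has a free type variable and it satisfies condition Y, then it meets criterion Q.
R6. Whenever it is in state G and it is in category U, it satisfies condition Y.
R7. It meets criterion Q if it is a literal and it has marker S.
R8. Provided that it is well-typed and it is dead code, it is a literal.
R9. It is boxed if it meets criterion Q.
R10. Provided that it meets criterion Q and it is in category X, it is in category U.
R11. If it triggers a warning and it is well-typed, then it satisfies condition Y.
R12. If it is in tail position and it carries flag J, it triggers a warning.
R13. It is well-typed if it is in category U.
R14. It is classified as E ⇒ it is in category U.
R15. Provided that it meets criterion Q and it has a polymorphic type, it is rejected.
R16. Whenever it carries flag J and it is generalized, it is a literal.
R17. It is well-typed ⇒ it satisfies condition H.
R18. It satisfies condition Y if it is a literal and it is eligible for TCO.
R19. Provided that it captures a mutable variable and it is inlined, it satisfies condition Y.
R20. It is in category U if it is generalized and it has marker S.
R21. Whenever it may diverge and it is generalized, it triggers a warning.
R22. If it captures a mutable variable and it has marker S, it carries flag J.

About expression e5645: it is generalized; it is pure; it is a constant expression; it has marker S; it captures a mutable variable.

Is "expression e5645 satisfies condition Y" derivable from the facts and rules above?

Yes

By R20 (it is generalized, it has marker S): it is in category U.
By R22 (it captures a mutable variable, it has marker S): it carries flag J.
By R13 (it is in category U): it is well-typed.
By R16 (it carries flag J, it is generalized): it is a literal.
By R7 (it is a literal, it has marker S): it meets criterion Q.
By R1 (it meets criterion Q, it is generalized): it triggers a warning.
By R11 (it triggers a warning, it is well-typed): it satisfies condition Y.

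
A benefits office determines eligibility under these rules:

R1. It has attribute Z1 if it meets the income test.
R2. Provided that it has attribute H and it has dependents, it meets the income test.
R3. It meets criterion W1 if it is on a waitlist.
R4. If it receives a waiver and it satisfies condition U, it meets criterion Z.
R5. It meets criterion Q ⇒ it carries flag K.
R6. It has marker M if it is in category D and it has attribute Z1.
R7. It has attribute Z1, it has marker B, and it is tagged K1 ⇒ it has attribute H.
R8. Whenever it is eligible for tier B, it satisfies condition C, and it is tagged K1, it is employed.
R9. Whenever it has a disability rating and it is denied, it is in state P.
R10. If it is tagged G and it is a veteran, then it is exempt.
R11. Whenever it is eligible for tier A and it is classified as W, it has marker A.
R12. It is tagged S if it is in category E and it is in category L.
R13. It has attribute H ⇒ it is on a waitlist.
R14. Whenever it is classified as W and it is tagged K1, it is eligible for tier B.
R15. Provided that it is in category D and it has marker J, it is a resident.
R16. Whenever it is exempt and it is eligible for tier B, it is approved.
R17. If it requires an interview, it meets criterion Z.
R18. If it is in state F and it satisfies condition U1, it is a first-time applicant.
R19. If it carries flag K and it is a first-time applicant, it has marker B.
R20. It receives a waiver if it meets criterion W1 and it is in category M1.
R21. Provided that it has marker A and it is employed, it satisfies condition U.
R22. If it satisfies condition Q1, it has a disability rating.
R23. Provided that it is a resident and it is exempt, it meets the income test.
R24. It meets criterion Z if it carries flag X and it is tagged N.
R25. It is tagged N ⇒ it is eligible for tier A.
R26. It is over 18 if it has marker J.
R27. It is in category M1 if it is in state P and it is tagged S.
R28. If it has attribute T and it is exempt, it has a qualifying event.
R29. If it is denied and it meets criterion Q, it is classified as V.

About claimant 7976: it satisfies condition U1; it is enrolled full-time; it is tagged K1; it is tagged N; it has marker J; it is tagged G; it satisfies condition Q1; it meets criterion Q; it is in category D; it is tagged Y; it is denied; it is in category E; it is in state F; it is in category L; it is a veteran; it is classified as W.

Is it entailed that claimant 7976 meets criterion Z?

Forward chaining from the given facts derives: carries flag K, is exempt, is tagged S, is eligible for tier B, is a resident, is approved, is a first-time applicant, has marker B, has a disability rating, meets the income test, is eligible for tier A, is over 18, is classified as V, has attribute Z1, has marker M, has attribute H, is in state P, has marker A, is on a waitlist, is in category M1, meets criterion W1, receives a waiver.
Rules concluding "it meets criterion Z": R4 needs "it satisfies condition U"; R17 needs "it requires an interview"; R24 needs "it carries flag X" — none of these are established.

No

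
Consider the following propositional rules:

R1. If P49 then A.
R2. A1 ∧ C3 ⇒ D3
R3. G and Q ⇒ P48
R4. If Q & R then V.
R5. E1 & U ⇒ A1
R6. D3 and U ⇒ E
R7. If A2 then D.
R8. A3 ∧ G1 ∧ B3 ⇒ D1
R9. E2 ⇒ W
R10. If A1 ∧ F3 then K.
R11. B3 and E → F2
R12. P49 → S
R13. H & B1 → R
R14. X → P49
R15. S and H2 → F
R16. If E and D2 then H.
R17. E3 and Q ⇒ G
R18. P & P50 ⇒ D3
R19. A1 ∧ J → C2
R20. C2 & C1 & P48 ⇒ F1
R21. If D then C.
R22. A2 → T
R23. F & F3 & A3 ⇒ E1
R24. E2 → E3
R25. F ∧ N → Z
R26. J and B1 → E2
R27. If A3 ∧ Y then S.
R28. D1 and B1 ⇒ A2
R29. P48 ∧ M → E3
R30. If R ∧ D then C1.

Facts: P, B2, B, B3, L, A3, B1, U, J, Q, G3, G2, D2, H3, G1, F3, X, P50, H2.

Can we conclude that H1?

Forward chaining from the given facts derives: D1, P49, D3, E2, A2, A, E, D, W, F2, S, F, H, C, T, E1, E3, A1, K, R, G, C2, C1, P48, V, F1.
No rule has H1 as its conclusion, and it is not among the given facts.

No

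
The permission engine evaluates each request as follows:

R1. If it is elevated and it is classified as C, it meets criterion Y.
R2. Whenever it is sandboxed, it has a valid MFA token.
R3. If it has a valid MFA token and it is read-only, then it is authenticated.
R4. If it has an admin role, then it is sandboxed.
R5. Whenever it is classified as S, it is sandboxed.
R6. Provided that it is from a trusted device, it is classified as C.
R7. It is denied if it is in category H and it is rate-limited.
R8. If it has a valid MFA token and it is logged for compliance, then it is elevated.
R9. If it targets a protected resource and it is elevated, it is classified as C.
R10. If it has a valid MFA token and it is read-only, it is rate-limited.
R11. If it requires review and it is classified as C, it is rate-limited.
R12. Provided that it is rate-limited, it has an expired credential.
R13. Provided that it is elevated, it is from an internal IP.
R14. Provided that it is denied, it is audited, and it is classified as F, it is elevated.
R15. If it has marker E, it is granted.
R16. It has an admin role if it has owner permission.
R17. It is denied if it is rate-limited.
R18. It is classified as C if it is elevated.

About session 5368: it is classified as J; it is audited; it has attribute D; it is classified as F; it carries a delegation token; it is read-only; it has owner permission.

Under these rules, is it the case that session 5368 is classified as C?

Yes

By R16 (it has owner permission): it has an admin role.
By R4 (it has an admin role): it is sandboxed.
By R2 (it is sandboxed): it has a valid MFA token.
By R10 (it has a valid MFA token, it is read-only): it is rate-limited.
By R17 (it is rate-limited): it is denied.
By R14 (it is denied, it is audited, it is classified as F): it is elevated.
By R18 (it is elevated): it is classified as C.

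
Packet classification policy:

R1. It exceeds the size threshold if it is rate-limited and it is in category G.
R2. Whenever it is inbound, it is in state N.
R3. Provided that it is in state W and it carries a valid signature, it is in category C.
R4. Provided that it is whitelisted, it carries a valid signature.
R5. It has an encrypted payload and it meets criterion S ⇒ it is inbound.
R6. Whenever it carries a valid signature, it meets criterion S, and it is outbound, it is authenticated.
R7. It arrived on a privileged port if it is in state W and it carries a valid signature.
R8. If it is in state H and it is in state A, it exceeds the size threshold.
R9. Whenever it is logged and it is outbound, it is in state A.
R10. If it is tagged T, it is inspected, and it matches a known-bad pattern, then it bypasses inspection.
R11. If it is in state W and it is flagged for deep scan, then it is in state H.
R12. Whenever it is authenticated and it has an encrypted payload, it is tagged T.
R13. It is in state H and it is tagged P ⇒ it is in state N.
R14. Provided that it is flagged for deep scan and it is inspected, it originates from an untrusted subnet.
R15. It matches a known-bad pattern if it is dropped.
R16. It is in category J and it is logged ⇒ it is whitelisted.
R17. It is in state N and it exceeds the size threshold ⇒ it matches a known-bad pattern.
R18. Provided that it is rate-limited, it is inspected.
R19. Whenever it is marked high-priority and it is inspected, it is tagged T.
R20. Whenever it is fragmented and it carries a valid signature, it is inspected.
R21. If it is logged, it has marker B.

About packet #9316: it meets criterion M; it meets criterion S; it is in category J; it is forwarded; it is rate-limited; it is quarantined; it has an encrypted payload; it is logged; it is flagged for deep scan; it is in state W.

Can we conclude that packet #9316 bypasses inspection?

Forward chaining from the given facts derives: is inbound, is in state H, is whitelisted, is inspected, has marker B, is in state N, carries a valid signature, arrived on a privileged port, originates from an untrusted subnet, is in category C.
The only rule concluding "it bypasses inspection" is R10, which needs "it is tagged T"; that is never established.

No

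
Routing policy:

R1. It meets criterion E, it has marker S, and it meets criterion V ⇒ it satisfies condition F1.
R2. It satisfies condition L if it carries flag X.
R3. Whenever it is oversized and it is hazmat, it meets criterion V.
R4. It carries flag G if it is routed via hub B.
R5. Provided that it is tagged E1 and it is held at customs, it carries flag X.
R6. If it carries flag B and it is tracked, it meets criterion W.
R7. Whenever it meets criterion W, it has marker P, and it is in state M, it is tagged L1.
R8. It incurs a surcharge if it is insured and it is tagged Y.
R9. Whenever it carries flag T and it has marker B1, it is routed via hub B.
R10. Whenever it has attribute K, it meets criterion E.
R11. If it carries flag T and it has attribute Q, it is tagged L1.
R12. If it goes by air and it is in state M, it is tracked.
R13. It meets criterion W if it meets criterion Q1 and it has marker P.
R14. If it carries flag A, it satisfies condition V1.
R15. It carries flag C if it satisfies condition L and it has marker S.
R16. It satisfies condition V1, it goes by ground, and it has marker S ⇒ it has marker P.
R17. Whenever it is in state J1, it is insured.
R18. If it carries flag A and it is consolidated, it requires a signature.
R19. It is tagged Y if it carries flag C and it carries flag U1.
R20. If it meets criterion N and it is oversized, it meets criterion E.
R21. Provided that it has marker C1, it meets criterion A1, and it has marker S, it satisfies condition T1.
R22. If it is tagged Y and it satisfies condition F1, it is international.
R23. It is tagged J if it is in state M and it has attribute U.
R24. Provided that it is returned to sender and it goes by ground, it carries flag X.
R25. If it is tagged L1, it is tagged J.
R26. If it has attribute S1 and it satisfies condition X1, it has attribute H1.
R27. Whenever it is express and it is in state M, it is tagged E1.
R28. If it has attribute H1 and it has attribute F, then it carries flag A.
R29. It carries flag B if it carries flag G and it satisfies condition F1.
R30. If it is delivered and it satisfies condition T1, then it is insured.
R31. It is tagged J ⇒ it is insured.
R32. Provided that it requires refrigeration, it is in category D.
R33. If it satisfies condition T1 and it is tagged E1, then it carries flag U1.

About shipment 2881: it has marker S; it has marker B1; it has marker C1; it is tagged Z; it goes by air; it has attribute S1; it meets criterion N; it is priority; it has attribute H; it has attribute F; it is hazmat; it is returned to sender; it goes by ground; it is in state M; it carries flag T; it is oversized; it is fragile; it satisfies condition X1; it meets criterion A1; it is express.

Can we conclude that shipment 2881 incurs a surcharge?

Yes

By R3 (it is oversized, it is hazmat): it meets criterion V.
By R9 (it carries flag T, it has marker B1): it is routed via hub B.
By R12 (it goes by air, it is in state M): it is tracked.
By R20 (it meets criterion N, it is oversized): it meets criterion E.
By R21 (it has marker C1, it meets criterion A1, it has marker S): it satisfies condition T1.
By R24 (it is returned to sender, it goes by ground): it carries flag X.
By R26 (it has attribute S1, it satisfies condition X1): it has attribute H1.
By R27 (it is express, it is in state M): it is tagged E1.
By R28 (it has attribute H1, it has attribute F): it carries flag A.
By R33 (it satisfies condition T1, it is tagged E1): it carries flag U1.
By R1 (it meets criterion E, it has marker S, it meets criterion V): it satisfies condition F1.
By R2 (it carries flag X): it satisfies condition L.
By R4 (it is routed via hub B): it carries flag G.
By R14 (it carries flag A): it satisfies condition V1.
By R15 (it satisfies condition L, it has marker S): it carries flag C.
By R16 (it satisfies condition V1, it goes by ground, it has marker S): it has marker P.
By R19 (it carries flag C, it carries flag U1): it is tagged Y.
By R29 (it carries flag G, it satisfies condition F1): it carries flag B.
By R6 (it carries flag B, it is tracked): it meets criterion W.
By R7 (it meets criterion W, it has marker P, it is in state M): it is tagged L1.
By R25 (it is tagged L1): it is tagged J.
By R31 (it is tagged J): it is insured.
By R8 (it is insured, it is tagged Y): it incurs a surcharge.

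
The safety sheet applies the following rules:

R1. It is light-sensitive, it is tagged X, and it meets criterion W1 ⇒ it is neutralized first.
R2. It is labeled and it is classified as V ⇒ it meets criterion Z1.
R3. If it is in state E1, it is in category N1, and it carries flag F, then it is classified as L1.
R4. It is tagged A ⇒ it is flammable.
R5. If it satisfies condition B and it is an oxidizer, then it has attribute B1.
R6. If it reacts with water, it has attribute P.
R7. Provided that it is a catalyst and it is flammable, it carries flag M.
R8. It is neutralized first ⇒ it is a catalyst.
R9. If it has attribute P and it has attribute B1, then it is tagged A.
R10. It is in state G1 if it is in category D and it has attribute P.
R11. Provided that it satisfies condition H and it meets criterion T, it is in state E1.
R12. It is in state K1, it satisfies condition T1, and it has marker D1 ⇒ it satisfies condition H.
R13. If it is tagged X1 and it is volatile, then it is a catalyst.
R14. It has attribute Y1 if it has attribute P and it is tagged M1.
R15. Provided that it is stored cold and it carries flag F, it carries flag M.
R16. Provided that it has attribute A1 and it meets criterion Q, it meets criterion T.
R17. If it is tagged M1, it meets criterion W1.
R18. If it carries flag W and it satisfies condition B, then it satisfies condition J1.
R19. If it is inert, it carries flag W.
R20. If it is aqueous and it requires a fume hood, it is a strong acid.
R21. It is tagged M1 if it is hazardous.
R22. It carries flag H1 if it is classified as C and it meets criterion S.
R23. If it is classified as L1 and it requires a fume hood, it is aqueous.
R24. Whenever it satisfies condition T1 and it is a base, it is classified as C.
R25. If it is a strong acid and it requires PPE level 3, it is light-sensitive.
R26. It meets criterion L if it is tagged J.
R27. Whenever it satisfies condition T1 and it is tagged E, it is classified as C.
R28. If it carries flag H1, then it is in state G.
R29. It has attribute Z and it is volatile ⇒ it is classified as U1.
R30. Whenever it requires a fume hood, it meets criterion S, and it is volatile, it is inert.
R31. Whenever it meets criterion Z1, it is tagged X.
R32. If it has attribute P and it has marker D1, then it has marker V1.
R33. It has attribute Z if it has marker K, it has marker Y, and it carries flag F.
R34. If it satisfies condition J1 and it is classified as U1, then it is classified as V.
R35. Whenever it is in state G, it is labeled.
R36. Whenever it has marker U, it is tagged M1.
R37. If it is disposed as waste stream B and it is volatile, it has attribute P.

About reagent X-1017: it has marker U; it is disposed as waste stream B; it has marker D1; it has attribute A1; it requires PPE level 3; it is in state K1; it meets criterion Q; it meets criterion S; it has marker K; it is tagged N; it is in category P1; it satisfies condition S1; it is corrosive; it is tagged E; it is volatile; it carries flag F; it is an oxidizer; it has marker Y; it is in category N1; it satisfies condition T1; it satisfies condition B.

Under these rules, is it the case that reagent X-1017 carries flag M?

Forward chaining from the given facts derives: has attribute B1, satisfies condition H, meets criterion T, is classified as C, has attribute Z, is tagged M1, has attribute P, is tagged A, is in state E1, has attribute Y1, meets criterion W1, carries flag H1, is in state G, is classified as U1, has marker V1, is labeled, is classified as L1, is flammable.
Rules concluding "it carries flag M": R7 needs "it is a catalyst"; R15 needs "it is stored cold" — none of these are established.

No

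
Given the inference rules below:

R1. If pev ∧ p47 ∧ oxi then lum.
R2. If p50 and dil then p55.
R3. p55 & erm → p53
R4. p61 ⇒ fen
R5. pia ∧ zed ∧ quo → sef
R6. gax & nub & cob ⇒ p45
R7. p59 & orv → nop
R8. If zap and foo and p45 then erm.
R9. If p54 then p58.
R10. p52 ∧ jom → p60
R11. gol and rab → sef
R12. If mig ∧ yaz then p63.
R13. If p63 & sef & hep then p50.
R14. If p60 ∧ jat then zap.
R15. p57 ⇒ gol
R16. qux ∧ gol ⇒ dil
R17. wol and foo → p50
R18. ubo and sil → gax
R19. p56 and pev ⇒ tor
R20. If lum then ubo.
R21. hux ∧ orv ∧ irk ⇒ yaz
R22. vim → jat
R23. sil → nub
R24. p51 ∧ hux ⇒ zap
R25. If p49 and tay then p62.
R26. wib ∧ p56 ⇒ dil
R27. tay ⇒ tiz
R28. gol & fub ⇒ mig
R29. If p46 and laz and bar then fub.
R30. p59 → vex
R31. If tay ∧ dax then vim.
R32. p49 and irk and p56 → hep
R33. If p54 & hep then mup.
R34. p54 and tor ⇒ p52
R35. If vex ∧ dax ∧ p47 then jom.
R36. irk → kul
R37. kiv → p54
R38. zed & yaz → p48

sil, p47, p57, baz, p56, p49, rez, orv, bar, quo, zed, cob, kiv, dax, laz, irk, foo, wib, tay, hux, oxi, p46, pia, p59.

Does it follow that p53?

No

Forward chaining from the given facts derives: sef, nop, gol, yaz, nub, p62, dil, tiz, fub, vex, vim, hep, jom, kul, p54, p48, p58, jat, mig, mup, p63, p50, p55.
The only rule concluding p53 is R3, which needs erm; that is never established.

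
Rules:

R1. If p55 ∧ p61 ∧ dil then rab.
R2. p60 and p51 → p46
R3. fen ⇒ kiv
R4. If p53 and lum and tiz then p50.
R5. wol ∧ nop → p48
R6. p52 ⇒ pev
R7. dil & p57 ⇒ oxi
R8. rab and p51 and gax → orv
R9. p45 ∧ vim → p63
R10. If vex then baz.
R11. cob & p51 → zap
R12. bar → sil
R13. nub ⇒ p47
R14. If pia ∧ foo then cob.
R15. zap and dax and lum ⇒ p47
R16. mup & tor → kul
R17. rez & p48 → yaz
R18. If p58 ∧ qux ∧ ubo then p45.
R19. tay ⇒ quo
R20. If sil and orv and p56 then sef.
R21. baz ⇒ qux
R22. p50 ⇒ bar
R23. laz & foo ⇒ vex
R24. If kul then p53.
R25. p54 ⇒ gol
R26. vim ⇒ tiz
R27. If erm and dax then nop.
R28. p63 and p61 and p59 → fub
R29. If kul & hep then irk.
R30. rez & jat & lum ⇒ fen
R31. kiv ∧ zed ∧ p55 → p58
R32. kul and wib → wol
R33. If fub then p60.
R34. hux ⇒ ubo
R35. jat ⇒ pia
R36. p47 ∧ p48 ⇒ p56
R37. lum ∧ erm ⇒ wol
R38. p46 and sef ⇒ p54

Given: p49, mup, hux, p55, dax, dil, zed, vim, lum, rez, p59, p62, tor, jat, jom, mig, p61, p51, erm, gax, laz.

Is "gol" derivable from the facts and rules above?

Forward chaining from the given facts derives: rab, orv, kul, p53, tiz, nop, fen, ubo, pia, wol, kiv, p50, p48, yaz, bar, p58, sil.
The only rule concluding gol is R25, which needs p54; that is never established.

No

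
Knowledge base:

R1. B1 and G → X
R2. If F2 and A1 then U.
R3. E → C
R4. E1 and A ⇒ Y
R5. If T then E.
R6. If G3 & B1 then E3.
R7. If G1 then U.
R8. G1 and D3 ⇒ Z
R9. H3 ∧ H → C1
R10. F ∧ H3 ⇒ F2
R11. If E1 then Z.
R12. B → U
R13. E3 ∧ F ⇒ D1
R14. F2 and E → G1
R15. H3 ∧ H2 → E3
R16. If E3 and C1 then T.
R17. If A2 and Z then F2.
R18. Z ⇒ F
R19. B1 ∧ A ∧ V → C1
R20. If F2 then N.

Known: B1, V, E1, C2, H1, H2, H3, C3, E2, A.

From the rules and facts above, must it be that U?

Z  (by R11: E1)
E3  (by R15: H3, H2)
F  (by R18: Z)
C1  (by R19: B1, A, V)
F2  (by R10: F, H3)
T  (by R16: E3, C1)
E  (by R5: T)
G1  (by R14: F2, E)
U  (by R7: G1)

Yes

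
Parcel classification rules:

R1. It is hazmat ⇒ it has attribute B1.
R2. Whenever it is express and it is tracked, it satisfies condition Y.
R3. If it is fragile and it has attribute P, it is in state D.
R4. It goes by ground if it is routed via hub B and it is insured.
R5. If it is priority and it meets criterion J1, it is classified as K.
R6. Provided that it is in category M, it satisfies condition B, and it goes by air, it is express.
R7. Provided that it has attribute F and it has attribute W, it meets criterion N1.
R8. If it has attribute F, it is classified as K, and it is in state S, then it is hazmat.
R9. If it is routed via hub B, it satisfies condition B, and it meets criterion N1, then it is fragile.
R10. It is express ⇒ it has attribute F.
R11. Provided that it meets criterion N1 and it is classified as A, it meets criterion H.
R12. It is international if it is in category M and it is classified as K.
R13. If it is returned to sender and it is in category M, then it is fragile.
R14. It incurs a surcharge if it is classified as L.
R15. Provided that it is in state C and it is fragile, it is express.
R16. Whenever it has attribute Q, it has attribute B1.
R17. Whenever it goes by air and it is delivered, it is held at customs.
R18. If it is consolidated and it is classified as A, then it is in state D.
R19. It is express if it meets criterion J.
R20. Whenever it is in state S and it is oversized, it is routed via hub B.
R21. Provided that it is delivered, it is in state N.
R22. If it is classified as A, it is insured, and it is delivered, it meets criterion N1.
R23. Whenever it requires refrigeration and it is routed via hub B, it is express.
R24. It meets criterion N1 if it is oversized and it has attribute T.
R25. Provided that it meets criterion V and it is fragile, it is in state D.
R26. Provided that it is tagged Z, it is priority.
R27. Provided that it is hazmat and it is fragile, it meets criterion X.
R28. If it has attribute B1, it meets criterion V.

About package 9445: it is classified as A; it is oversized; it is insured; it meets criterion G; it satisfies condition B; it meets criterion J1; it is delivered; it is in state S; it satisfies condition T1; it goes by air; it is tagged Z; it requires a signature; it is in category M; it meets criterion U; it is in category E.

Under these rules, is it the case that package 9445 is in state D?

By R6 (it is in category M, it satisfies condition B, it goes by air): it is express.
By R10 (it is express): it has attribute F.
By R20 (it is in state S, it is oversized): it is routed via hub B.
By R22 (it is classified as A, it is insured, it is delivered): it meets criterion N1.
By R26 (it is tagged Z): it is priority.
By R5 (it is priority, it meets criterion J1): it is classified as K.
By R8 (it has attribute F, it is classified as K, it is in state S): it is hazmat.
By R9 (it is routed via hub B, it satisfies condition B, it meets criterion N1): it is fragile.
By R1 (it is hazmat): it has attribute B1.
By R28 (it has attribute B1): it meets criterion V.
By R25 (it meets criterion V, it is fragile): it is in state D.

Yes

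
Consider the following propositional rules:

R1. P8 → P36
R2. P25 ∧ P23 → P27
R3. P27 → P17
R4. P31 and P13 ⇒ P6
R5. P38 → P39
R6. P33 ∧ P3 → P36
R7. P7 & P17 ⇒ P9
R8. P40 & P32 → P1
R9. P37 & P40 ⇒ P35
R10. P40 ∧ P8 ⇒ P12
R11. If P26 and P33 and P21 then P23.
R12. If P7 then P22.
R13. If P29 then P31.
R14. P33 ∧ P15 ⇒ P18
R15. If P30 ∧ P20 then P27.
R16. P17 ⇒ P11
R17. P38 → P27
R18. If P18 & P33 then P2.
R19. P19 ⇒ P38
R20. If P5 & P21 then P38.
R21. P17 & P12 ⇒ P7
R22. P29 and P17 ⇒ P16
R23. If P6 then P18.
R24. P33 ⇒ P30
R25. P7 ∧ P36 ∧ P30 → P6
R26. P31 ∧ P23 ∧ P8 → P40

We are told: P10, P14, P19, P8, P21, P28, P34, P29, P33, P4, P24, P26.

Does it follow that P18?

P36  (by R1: P8)
P23  (by R11: P26, P33, P21)
P31  (by R13: P29)
P38  (by R19: P19)
P30  (by R24: P33)
P40  (by R26: P31, P23, P8)
P12  (by R10: P40, P8)
P27  (by R17: P38)
P17  (by R3: P27)
P7  (by R21: P17, P12)
P6  (by R25: P7, P36, P30)
P18  (by R23: P6)

Yes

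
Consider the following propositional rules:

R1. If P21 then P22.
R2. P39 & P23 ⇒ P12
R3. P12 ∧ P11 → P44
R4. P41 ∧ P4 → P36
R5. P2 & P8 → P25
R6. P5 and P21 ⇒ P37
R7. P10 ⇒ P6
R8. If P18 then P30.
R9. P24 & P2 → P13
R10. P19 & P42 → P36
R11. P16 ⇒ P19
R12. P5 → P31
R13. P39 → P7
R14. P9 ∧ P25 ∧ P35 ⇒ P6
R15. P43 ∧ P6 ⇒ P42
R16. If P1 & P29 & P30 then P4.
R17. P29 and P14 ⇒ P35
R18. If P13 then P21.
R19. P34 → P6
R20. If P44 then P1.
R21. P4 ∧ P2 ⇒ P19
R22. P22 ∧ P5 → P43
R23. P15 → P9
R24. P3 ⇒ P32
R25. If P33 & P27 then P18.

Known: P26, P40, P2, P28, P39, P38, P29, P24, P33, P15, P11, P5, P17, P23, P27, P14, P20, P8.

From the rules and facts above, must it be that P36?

Yes

P12  (by R2: P39, P23)
P44  (by R3: P12, P11)
P25  (by R5: P2, P8)
P13  (by R9: P24, P2)
P35  (by R17: P29, P14)
P21  (by R18: P13)
P1  (by R20: P44)
P9  (by R23: P15)
P18  (by R25: P33, P27)
P22  (by R1: P21)
P30  (by R8: P18)
P6  (by R14: P9, P25, P35)
P4  (by R16: P1, P29, P30)
P19  (by R21: P4, P2)
P43  (by R22: P22, P5)
P42  (by R15: P43, P6)
P36  (by R10: P19, P42)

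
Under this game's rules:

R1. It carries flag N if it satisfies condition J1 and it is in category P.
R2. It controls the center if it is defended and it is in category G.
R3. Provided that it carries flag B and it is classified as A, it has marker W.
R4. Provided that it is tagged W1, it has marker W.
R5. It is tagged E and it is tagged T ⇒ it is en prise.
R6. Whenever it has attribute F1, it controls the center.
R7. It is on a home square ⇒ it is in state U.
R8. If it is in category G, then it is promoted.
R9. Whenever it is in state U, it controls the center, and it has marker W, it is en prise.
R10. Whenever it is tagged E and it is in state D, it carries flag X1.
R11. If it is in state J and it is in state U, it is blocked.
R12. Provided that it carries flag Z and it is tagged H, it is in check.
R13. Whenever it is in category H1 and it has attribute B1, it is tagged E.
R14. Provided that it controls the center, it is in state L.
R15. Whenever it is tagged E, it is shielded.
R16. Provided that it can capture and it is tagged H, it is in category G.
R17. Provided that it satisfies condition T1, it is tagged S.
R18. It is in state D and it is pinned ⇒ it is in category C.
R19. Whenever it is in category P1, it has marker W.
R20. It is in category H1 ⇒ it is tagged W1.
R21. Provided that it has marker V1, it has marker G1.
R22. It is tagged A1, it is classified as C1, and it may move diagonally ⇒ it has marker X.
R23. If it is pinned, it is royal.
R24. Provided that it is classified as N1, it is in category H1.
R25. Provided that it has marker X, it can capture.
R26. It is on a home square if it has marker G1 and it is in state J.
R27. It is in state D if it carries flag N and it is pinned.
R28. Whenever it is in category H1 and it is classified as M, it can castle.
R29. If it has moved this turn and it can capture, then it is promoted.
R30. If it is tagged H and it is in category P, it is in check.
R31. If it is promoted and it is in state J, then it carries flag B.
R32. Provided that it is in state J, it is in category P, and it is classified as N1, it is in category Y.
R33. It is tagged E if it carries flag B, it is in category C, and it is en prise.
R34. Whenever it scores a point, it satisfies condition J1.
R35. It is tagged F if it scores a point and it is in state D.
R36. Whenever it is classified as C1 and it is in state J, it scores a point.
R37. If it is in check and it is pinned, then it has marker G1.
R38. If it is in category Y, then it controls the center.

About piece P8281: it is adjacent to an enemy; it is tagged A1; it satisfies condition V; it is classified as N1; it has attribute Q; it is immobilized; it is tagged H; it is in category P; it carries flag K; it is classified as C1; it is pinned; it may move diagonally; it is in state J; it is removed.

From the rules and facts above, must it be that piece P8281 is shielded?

By R22 (it is tagged A1, it is classified as C1, it may move diagonally): it has marker X.
By R24 (it is classified as N1): it is in category H1.
By R25 (it has marker X): it can capture.
By R30 (it is tagged H, it is in category P): it is in check.
By R32 (it is in state J, it is in category P, it is classified as N1): it is in category Y.
By R36 (it is classified as C1, it is in state J): it scores a point.
By R37 (it is in check, it is pinned): it has marker G1.
By R38 (it is in category Y): it controls the center.
By R16 (it can capture, it is tagged H): it is in category G.
By R20 (it is in category H1): it is tagged W1.
By R26 (it has marker G1, it is in state J): it is on a home square.
By R34 (it scores a point): it satisfies condition J1.
By R1 (it satisfies condition J1, it is in category P): it carries flag N.
By R4 (it is tagged W1): it has marker W.
By R7 (it is on a home square): it is in state U.
By R8 (it is in category G): it is promoted.
By R9 (it is in state U, it controls the center, it has marker W): it is en prise.
By R27 (it carries flag N, it is pinned): it is in state D.
By R31 (it is promoted, it is in state J): it carries flag B.
By R18 (it is in state D, it is pinned): it is in category C.
By R33 (it carries flag B, it is in category C, it is en prise): it is tagged E.
By R15 (it is tagged E): it is shielded.

Yes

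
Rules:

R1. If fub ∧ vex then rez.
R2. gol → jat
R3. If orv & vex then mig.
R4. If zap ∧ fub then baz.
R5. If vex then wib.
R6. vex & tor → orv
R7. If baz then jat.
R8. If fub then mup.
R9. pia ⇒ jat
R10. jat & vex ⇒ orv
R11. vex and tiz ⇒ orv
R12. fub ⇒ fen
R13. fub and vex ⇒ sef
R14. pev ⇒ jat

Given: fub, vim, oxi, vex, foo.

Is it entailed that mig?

No

Forward chaining from the given facts derives: rez, wib, mup, fen, sef.
The only rule concluding mig is R3, which needs orv; that is never established.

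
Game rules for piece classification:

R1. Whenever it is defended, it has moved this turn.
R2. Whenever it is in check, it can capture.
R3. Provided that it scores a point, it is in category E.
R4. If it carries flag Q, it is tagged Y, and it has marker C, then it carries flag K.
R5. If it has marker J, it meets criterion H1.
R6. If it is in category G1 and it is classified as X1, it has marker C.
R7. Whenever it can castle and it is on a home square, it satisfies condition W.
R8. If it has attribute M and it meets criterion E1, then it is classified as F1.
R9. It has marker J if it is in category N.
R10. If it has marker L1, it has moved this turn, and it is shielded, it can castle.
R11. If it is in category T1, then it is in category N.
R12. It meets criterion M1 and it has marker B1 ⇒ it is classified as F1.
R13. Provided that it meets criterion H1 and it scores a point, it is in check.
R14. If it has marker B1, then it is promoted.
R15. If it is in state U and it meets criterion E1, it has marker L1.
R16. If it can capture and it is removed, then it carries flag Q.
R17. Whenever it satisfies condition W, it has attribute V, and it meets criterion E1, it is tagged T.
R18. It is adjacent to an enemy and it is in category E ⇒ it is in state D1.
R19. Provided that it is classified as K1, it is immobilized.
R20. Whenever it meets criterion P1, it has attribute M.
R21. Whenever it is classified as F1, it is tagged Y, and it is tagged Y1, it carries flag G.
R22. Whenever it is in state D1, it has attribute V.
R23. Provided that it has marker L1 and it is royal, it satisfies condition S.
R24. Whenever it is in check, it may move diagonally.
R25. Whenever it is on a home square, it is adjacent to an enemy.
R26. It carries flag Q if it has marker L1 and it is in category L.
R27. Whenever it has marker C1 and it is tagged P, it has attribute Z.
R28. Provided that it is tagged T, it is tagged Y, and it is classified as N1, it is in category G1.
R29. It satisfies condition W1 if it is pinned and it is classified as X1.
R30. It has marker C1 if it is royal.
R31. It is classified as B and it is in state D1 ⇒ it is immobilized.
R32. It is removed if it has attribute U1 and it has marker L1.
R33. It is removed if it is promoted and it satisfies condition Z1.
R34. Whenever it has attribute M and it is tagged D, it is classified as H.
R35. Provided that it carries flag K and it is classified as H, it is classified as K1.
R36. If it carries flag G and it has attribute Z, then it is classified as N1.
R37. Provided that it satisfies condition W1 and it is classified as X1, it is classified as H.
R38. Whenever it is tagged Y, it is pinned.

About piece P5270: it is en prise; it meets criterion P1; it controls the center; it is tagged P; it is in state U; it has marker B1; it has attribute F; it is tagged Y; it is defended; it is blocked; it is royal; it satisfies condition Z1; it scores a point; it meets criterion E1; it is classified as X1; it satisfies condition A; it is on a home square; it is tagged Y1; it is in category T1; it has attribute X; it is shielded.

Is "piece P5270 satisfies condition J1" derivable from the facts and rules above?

No

Forward chaining from the given facts derives: has moved this turn, is in category E, is in category N, is promoted, has marker L1, has attribute M, satisfies condition S, is adjacent to an enemy, has marker C1, is removed, is pinned, is classified as F1, has marker J, can castle, is in state D1, carries flag G, has attribute V, has attribute Z, satisfies condition W1, is classified as N1, is classified as H, meets criterion H1, satisfies condition W, is in check, is tagged T, may move diagonally, is in category G1, can capture, has marker C, carries flag Q, carries flag K, is classified as K1, is immobilized.
No rule has "it satisfies condition J1" as its conclusion, and it is not among the given facts.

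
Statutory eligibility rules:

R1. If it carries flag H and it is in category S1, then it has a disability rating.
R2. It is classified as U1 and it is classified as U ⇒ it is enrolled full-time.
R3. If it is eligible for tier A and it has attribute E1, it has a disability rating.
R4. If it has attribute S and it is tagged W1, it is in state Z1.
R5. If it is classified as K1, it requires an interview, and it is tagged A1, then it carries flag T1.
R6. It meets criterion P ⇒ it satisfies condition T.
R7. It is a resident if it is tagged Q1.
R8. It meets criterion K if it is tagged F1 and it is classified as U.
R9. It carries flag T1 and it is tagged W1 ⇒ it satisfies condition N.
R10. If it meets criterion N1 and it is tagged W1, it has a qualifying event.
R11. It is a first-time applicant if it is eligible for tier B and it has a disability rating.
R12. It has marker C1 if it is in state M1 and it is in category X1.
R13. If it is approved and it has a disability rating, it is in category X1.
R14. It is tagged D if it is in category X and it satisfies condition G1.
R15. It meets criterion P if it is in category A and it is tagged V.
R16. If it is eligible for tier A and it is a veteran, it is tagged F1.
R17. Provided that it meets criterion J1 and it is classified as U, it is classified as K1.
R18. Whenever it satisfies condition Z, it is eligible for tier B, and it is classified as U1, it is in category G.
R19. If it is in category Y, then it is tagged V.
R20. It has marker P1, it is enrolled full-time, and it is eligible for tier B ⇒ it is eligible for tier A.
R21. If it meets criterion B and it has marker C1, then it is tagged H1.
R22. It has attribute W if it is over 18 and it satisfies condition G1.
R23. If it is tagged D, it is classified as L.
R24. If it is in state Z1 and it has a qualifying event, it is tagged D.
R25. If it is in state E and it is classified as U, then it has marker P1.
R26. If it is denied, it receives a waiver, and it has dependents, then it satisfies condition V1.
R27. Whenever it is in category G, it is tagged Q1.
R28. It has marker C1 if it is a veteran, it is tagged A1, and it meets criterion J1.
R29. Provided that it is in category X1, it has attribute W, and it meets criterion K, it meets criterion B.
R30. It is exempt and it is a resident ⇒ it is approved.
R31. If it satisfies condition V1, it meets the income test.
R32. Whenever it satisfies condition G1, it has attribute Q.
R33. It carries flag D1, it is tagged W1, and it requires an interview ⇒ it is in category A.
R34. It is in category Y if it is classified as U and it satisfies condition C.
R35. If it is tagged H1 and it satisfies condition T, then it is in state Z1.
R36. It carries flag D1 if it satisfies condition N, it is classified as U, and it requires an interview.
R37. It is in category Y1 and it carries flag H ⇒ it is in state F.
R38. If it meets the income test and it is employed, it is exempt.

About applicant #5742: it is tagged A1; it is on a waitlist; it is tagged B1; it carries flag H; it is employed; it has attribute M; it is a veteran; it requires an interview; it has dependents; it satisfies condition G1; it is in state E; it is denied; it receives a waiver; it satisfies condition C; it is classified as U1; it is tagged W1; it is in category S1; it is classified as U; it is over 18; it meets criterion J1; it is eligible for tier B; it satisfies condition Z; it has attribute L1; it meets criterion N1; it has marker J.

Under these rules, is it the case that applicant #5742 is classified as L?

By R1 (it carries flag H, it is in category S1): it has a disability rating.
By R2 (it is classified as U1, it is classified as U): it is enrolled full-time.
By R10 (it meets criterion N1, it is tagged W1): it has a qualifying event.
By R17 (it meets criterion J1, it is classified as U): it is classified as K1.
By R18 (it satisfies condition Z, it is eligible for tier B, it is classified as U1): it is in category G.
By R22 (it is over 18, it satisfies condition G1): it has attribute W.
By R25 (it is in state E, it is classified as U): it has marker P1.
By R26 (it is denied, it receives a waiver, it has dependents): it satisfies condition V1.
By R27 (it is in category G): it is tagged Q1.
By R28 (it is a veteran, it is tagged A1, it meets criterion J1): it has marker C1.
By R31 (it satisfies condition V1): it meets the income test.
By R34 (it is classified as U, it satisfies condition C): it is in category Y.
By R38 (it meets the income test, it is employed): it is exempt.
By R5 (it is classified as K1, it requires an interview, it is tagged A1): it carries flag T1.
By R7 (it is tagged Q1): it is a resident.
By R9 (it carries flag T1, it is tagged W1): it satisfies condition N.
By R19 (it is in category Y): it is tagged V.
By R20 (it has marker P1, it is enrolled full-time, it is eligible for tier B): it is eligible for tier A.
By R30 (it is exempt, it is a resident): it is approved.
By R36 (it satisfies condition N, it is classified as U, it requires an interview): it carries flag D1.
By R13 (it is approved, it has a disability rating): it is in category X1.
By R16 (it is eligible for tier A, it is a veteran): it is tagged F1.
By R33 (it carries flag D1, it is tagged W1, it requires an interview): it is in category A.
By R8 (it is tagged F1, it is classified as U): it meets criterion K.
By R15 (it is in category A, it is tagged V): it meets criterion P.
By R29 (it is in category X1, it has attribute W, it meets criterion K): it meets criterion B.
By R6 (it meets criterion P): it satisfies condition T.
By R21 (it meets criterion B, it has marker C1): it is tagged H1.
By R35 (it is tagged H1, it satisfies condition T): it is in state Z1.
By R24 (it is in state Z1, it has a qualifying event): it is tagged D.
By R23 (it is tagged D): it is classified as L.

Yes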